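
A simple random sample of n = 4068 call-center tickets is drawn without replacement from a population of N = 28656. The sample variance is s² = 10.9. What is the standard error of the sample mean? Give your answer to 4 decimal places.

0.0479

Under SRS without replacement, Var(ȳ) = (1 − f)·s²/n with f = n/N = 4068/28656 = 0.14195980.
Var(ȳ) = (1 − 0.14195980)·10.9/4068 = 0.85804020·0.0026794494 = 0.0022990753.
SE(ȳ) = √(0.0022990753) = 0.0479.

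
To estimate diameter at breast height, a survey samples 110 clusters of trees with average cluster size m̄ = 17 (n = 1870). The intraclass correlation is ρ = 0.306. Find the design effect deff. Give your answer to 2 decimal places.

5.90

deff = 1 + (17 − 1)·0.306 = 1 + 4.896 = 5.896.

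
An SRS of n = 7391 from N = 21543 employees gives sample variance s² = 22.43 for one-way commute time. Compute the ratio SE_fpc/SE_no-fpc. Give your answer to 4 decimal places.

0.8105

f = n/N = 7391/21543 = 0.34308128.
SE_no-fpc = √(s²/n) = 0.055088765; SE_fpc = √((1−f)s²/n) = 0.044649732.
Ratio = √(1−f) = 0.81050523.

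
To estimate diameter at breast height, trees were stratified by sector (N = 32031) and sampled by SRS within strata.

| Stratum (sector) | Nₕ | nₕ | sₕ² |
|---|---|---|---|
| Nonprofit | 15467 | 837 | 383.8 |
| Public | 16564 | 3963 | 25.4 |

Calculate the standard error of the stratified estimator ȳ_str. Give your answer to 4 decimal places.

Var(ȳ_str) = Σₕ Wₕ²(1 − fₕ)sₕ²/nₕ with Wₕ = Nₕ/N, N = 32031.
Nonprofit: Wₕ = 0.48287596; term = 0.48287596²·(1 − 0.05411521)·383.8/837 = 0.10113208.
Public: Wₕ = 0.51712404; term = 0.51712404²·(1 − 0.23925380)·25.4/3963 = 0.0013038838.
Sum = 0.10243596.
SE = √(0.10243596) = 0.3201.

0.3201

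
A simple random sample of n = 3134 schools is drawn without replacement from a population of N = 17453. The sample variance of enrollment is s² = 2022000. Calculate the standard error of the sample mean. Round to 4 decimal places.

Under SRS without replacement, Var(ȳ) = (1 − f)·s²/n with f = n/N = 3134/17453 = 0.17956798.
Var(ȳ) = (1 − 0.17956798)·2022000/3134 = 0.82043202·645.18188 = 529.32787.
SE(ȳ) = √(529.32787) = 23.0071.

23.0071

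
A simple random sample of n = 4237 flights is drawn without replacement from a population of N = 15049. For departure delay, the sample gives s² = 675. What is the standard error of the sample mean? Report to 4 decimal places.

Under SRS without replacement, Var(ȳ) = (1 − f)·s²/n with f = n/N = 4237/15049 = 0.28154695.
Var(ȳ) = (1 − 0.28154695)·675/4237 = 0.71845305·0.15931083 = 0.11445735.
SE(ȳ) = √(0.11445735) = 0.3383.

0.3383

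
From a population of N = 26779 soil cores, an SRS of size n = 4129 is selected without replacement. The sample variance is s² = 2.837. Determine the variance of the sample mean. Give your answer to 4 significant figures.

5.812 × 10^-4

Under SRS without replacement, Var(ȳ) = (1 − f)·s²/n with f = n/N = 4129/26779 = 0.15418798.
Var(ȳ) = (1 − 0.15418798)·2.837/4129 = 0.84581202·6.8709131 × 10^-4 = 5.8115008 × 10^-4.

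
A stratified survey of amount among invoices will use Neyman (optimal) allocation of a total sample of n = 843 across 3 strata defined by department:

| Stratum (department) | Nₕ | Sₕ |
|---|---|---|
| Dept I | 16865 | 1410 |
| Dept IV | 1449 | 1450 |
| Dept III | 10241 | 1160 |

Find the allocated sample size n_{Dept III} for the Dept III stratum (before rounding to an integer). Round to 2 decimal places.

Neyman allocation: nₕ = n·NₕSₕ / Σⱼ NⱼSⱼ.
Σ NⱼSⱼ = 16865·1410 + 1449·1450 + 10241·1160 = 3.776026 × 10^7.
n_{Dept III} = 843·10241·1160 / (3.776026 × 10^7) = 265.21.

265.21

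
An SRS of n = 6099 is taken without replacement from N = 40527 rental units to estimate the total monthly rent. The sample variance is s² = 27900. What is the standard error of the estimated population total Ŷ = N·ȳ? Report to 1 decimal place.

Var(Ŷ) = N²·Var(ȳ) = N²·(1 − n/N)·s²/n.
f = 6099/40527 = 0.15049226; Var(ȳ) = 0.84950774·27900/6099 = 3.8860905.
Var(Ŷ) = 40527² · 3.8860905 = 6.3826617 × 10^9.
SE(Ŷ) = √(6.3826617 × 10^9) = 79891.6.

79891.6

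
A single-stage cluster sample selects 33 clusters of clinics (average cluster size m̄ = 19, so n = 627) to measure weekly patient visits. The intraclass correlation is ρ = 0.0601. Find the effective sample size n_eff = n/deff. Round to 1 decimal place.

301.2

deff = 1 + (19 − 1)·0.0601 = 1 + 1.0818 = 2.0818.
n_eff = 627 / 2.0818 = 301.2.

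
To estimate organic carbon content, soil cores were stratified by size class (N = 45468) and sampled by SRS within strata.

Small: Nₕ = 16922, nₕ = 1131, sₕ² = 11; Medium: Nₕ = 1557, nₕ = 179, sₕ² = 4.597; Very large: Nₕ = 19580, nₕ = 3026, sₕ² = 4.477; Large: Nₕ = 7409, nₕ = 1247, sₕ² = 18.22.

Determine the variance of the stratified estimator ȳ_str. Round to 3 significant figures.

0.00184

Var(ȳ_str) = Σₕ Wₕ²(1 − fₕ)sₕ²/nₕ with Wₕ = Nₕ/N, N = 45468.
Small: Wₕ = 0.37217384; term = 0.37217384²·(1 − 0.06683607)·11/1131 = 0.0012571286.
Medium: Wₕ = 0.03424386; term = 0.03424386²·(1 − 0.11496468)·4.597/179 = 2.6653092 × 10^-5.
Very large: Wₕ = 0.43063253; term = 0.43063253²·(1 − 0.15454545)·4.477/3026 = 2.3196481 × 10^-4.
Large: Wₕ = 0.16294977; term = 0.16294977²·(1 − 0.16830881)·18.22/1247 = 3.2266474 × 10^-4.
Sum = 0.0018384112.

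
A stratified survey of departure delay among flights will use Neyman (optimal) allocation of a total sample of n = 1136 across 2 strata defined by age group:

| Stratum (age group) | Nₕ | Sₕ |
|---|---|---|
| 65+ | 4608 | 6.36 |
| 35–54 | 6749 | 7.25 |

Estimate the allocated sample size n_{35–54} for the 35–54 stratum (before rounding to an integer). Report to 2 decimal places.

710.47

Neyman allocation: nₕ = n·NₕSₕ / Σⱼ NⱼSⱼ.
Σ NⱼSⱼ = 4608·6.36 + 6749·7.25 = 78237.13.
n_{35–54} = 1136·6749·7.25 / 78237.13 = 710.47.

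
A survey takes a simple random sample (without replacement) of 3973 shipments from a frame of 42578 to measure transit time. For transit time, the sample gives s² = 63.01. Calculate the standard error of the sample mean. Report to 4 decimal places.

0.1199

Under SRS without replacement, Var(ȳ) = (1 − f)·s²/n with f = n/N = 3973/42578 = 0.09331110.
Var(ȳ) = (1 − 0.09331110)·63.01/3973 = 0.90668890·0.015859552 = 0.01437968.
SE(ȳ) = √(0.01437968) = 0.1199.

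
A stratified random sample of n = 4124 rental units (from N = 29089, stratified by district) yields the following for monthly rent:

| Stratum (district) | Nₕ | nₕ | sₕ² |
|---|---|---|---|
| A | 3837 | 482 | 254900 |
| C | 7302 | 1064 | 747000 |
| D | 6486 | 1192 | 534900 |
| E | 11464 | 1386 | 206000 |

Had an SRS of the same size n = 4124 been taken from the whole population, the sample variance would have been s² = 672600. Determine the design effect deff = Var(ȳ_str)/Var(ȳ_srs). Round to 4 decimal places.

0.6026

Var(ȳ_str) = Σ Wₕ²(1−fₕ)sₕ²/nₕ with Wₕ = Nₕ/29089:
  A: (3837/29089)²·(1−482/3837)·254900/482 = 8.0454351
  C: (7302/29089)²·(1−1064/7302)·747000/1064 = 37.792758
  D: (6486/29089)²·(1−1192/6486)·534900/1192 = 18.209568
  E: (11464/29089)²·(1−1386/11464)·206000/1386 = 20.293499
  → Var(ȳ_str) = 84.34126.
Var(ȳ_srs) = (1 − 4124/29089)·672600/4124 = 139.97194.
deff = 84.34126 / 139.97194 = 0.6026.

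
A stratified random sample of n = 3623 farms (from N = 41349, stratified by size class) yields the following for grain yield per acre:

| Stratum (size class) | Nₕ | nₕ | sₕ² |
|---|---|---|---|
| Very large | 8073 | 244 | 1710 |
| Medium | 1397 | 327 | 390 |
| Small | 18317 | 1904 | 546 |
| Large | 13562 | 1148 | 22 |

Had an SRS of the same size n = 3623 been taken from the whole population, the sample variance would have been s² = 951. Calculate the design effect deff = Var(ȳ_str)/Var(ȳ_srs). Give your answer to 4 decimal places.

1.3045

Var(ȳ_str) = Σ Wₕ²(1−fₕ)sₕ²/nₕ with Wₕ = Nₕ/41349:
  Very large: (8073/41349)²·(1−244/8073)·1710/244 = 0.25907023
  Medium: (1397/41349)²·(1−327/1397)·390/327 = 0.0010427183
  Small: (18317/41349)²·(1−1904/18317)·546/1904 = 0.050424081
  Large: (13562/41349)²·(1−1148/13562)·22/1148 = 0.0018870624
  → Var(ȳ_str) = 0.31242409.
Var(ȳ_srs) = (1 − 3623/41349)·951/3623 = 0.2394903.
deff = 0.31242409 / 0.2394903 = 1.3045.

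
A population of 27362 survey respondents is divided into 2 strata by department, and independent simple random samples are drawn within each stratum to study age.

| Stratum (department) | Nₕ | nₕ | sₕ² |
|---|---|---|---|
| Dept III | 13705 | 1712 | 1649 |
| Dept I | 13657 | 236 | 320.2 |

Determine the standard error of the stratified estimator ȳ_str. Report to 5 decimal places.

0.73731

Var(ȳ_str) = Σₕ Wₕ²(1 − fₕ)sₕ²/nₕ with Wₕ = Nₕ/N, N = 27362.
Dept III: Wₕ = 0.50087713; term = 0.50087713²·(1 − 0.12491791)·1649/1712 = 0.21145993.
Dept I: Wₕ = 0.49912287; term = 0.49912287²·(1 − 0.01728052)·320.2/236 = 0.33216497.
Sum = 0.5436249.
SE = √(0.5436249) = 0.73731.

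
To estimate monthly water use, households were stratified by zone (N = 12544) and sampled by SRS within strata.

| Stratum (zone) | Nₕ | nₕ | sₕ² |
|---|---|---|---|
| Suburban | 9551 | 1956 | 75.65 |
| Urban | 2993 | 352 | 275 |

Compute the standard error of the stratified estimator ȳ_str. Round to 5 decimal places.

0.23890

Var(ȳ_str) = Σₕ Wₕ²(1 − fₕ)sₕ²/nₕ with Wₕ = Nₕ/N, N = 12544.
Suburban: Wₕ = 0.76139987; term = 0.76139987²·(1 − 0.20479531)·75.65/1956 = 0.017829724.
Urban: Wₕ = 0.23860013; term = 0.23860013²·(1 − 0.11760775)·275/352 = 0.039245788.
Sum = 0.057075512.
SE = √(0.057075512) = 0.23890.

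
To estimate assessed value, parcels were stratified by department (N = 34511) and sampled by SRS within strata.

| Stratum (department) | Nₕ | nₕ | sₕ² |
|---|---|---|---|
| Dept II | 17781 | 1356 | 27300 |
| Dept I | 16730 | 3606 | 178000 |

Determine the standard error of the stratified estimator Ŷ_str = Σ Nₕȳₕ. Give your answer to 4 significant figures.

129300

Var(Ŷ_str) = Σₕ Nₕ²(1 − fₕ)sₕ²/nₕ.
Dept II: 17781²·(1 − 1356/17781)·27300/1356 = 5.8798266 × 10^9.
Dept I: 16730²·(1 − 3606/16730)·178000/3606 = 1.0838182 × 10^10.
Sum = 1.6718009 × 10^10.
SE = √(1.6718009 × 10^10) = 129300.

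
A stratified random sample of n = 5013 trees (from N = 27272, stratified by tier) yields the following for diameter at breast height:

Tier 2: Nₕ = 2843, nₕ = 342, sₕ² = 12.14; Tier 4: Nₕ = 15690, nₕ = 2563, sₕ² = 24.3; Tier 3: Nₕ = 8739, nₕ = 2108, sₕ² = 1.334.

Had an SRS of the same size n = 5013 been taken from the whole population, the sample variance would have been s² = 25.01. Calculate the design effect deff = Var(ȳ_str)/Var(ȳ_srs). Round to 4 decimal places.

Var(ȳ_str) = Σ Wₕ²(1−fₕ)sₕ²/nₕ with Wₕ = Nₕ/27272:
  Tier 2: (2843/27272)²·(1−342/2843)·12.14/342 = 3.3935102 × 10^-4
  Tier 4: (15690/27272)²·(1−2563/15690)·24.3/2563 = 0.0026255006
  Tier 3: (8739/27272)²·(1−2108/8739)·1.334/2108 = 4.9305119 × 10^-5
  → Var(ȳ_str) = 0.0030141567.
Var(ȳ_srs) = (1 − 5013/27272)·25.01/5013 = 0.0040719707.
deff = 0.0030141567 / 0.0040719707 = 0.7402.

0.7402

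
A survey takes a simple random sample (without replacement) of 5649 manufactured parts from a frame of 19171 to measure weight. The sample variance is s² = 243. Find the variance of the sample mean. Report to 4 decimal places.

Under SRS without replacement, Var(ȳ) = (1 − f)·s²/n with f = n/N = 5649/19171 = 0.29466382.
Var(ȳ) = (1 − 0.29466382)·243/5649 = 0.70533618·0.043016463 = 0.030341068.

0.0303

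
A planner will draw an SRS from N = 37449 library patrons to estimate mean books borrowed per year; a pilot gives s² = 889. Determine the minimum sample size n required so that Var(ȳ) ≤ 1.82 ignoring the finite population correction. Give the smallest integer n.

Without fpc, n₀ = s²/D = 889/1.82 = 488.4615.
Rounding up, n = 489.

489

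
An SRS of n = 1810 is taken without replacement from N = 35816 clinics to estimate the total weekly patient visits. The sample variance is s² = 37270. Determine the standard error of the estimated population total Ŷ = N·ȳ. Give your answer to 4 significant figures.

158400

Var(Ŷ) = N²·Var(ȳ) = N²·(1 − n/N)·s²/n.
f = 1810/35816 = 0.05053607; Var(ȳ) = 0.94946393·37270/1810 = 19.550564.
Var(Ŷ) = 35816² · 19.550564 = 2.5079187 × 10^10.
SE(Ŷ) = √(2.5079187 × 10^10) = 158400.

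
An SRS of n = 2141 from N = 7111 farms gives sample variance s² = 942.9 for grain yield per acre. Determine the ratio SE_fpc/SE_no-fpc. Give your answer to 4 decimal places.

0.8360

f = n/N = 2141/7111 = 0.30108283.
SE_no-fpc = √(s²/n) = 0.66362767; SE_fpc = √((1−f)s²/n) = 0.55480113.
Ratio = √(1−f) = 0.83601266.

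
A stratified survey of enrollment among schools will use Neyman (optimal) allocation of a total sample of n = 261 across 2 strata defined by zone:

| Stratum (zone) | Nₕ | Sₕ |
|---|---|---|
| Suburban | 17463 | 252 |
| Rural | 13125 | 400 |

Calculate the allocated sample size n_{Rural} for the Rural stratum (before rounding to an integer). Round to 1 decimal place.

Neyman allocation: nₕ = n·NₕSₕ / Σⱼ NⱼSⱼ.
Σ NⱼSⱼ = 17463·252 + 13125·400 = 9.650676 × 10^6.
n_{Rural} = 261·13125·400 / (9.650676 × 10^6) = 142.0.

142.0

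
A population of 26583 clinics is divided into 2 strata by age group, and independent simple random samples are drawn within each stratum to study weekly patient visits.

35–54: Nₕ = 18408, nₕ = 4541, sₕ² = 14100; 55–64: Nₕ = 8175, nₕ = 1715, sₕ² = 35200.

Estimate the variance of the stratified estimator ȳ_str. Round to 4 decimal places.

2.6555

Var(ȳ_str) = Σₕ Wₕ²(1 − fₕ)sₕ²/nₕ with Wₕ = Nₕ/N, N = 26583.
35–54: Wₕ = 0.69247263; term = 0.69247263²·(1 − 0.24668622)·14100/4541 = 1.1216278.
55–64: Wₕ = 0.30752737; term = 0.30752737²·(1 − 0.20978593)·35200/1715 = 1.5338781.
Sum = 2.6555059.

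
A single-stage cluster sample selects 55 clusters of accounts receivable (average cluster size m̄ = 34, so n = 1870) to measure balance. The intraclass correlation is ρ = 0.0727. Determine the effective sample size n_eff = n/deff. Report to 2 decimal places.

deff = 1 + (34 − 1)·0.0727 = 1 + 2.3991 = 3.3991.
n_eff = 1870 / 3.3991 = 550.15.

550.15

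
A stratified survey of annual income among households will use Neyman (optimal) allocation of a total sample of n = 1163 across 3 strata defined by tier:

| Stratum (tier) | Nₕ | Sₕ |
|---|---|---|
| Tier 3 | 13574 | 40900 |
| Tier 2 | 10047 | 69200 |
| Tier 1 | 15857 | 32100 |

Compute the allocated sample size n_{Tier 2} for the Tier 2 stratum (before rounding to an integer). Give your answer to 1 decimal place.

Neyman allocation: nₕ = n·NₕSₕ / Σⱼ NⱼSⱼ.
Σ NⱼSⱼ = 13574·40900 + 10047·69200 + 15857·32100 = 1.7594387 × 10^9.
n_{Tier 2} = 1163·10047·69200 / (1.7594387 × 10^9) = 459.6.

459.6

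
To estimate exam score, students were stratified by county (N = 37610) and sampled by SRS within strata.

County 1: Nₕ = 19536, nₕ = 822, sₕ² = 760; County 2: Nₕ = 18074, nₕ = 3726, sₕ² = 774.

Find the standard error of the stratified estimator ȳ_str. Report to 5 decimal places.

0.52636

Var(ȳ_str) = Σₕ Wₕ²(1 − fₕ)sₕ²/nₕ with Wₕ = Nₕ/N, N = 37610.
County 1: Wₕ = 0.51943632; term = 0.51943632²·(1 − 0.04207617)·760/822 = 0.2389667.
County 2: Wₕ = 0.48056368; term = 0.48056368²·(1 − 0.20615248)·774/3726 = 0.038083521.
Sum = 0.27705022.
SE = √(0.27705022) = 0.52636.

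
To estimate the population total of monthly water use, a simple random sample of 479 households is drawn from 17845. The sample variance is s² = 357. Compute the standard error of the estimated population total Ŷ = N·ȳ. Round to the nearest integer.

15198

Var(Ŷ) = N²·Var(ȳ) = N²·(1 − n/N)·s²/n.
f = 479/17845 = 0.02684225; Var(ȳ) = 0.97315775·357/479 = 0.72529711.
Var(Ŷ) = 17845² · 0.72529711 = 2.3096653 × 10^8.
SE(Ŷ) = √(2.3096653 × 10^8) = 15198.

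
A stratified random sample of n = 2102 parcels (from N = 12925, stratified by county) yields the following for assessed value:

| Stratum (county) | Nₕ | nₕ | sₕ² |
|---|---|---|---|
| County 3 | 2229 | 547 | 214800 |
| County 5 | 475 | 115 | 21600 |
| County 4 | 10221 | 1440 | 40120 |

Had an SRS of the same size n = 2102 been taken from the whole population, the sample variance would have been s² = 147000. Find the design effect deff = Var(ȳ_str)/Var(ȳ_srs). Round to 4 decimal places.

Var(ȳ_str) = Σ Wₕ²(1−fₕ)sₕ²/nₕ with Wₕ = Nₕ/12925:
  County 3: (2229/12925)²·(1−547/2229)·214800/547 = 8.8129622
  County 5: (475/12925)²·(1−115/475)·21600/115 = 0.19226088
  County 4: (10221/12925)²·(1−1440/10221)·40120/1440 = 14.968376
  → Var(ȳ_str) = 23.973599.
Var(ȳ_srs) = (1 − 2102/12925)·147000/2102 = 58.560089.
deff = 23.973599 / 58.560089 = 0.4094.

0.4094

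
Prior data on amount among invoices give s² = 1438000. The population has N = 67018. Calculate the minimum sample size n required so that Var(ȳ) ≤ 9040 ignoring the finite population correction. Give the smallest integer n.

Without fpc, n₀ = s²/D = 1438000/9040 = 159.0708.
Rounding up, n = 160.

160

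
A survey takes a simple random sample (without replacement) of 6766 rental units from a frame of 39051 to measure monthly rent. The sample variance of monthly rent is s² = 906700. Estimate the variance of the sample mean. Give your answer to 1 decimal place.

Under SRS without replacement, Var(ȳ) = (1 − f)·s²/n with f = n/N = 6766/39051 = 0.17326061.
Var(ȳ) = (1 − 0.17326061)·906700/6766 = 0.82673939·134.00828 = 110.78992.

110.8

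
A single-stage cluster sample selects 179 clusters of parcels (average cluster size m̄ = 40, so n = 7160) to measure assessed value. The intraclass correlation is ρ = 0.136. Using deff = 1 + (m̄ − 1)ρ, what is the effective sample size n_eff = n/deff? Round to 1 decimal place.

deff = 1 + (40 − 1)·0.136 = 1 + 5.304 = 6.304.
n_eff = 7160 / 6.304 = 1135.8.

1135.8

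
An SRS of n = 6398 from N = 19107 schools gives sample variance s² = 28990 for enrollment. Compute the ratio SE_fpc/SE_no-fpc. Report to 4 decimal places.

f = n/N = 6398/19107 = 0.33485110.
SE_no-fpc = √(s²/n) = 2.1286389; SE_fpc = √((1−f)s²/n) = 1.7360468.
Ratio = √(1−f) = 0.81556661.

0.8156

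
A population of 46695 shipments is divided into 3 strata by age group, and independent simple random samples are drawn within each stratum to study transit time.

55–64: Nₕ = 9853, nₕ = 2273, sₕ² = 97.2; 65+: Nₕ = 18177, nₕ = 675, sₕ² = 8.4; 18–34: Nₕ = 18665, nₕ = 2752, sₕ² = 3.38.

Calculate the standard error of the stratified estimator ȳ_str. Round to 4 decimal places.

Var(ȳ_str) = Σₕ Wₕ²(1 − fₕ)sₕ²/nₕ with Wₕ = Nₕ/N, N = 46695.
55–64: Wₕ = 0.21100760; term = 0.21100760²·(1 − 0.23069116)·97.2/2273 = 0.0014647508.
65+: Wₕ = 0.38927080; term = 0.38927080²·(1 − 0.03713484)·8.4/675 = 0.0018157023.
18–34: Wₕ = 0.39972160; term = 0.39972160²·(1 − 0.14744174)·3.38/2752 = 1.6730448 × 10^-4.
Sum = 0.0034477576.
SE = √(0.0034477576) = 0.0587.

0.0587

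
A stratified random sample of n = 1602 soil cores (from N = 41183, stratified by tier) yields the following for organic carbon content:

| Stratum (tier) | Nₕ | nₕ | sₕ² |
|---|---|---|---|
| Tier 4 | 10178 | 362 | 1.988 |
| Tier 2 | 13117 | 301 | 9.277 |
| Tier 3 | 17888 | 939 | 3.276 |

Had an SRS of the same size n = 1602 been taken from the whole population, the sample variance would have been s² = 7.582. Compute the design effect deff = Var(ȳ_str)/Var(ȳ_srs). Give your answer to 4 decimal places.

Var(ȳ_str) = Σ Wₕ²(1−fₕ)sₕ²/nₕ with Wₕ = Nₕ/41183:
  Tier 4: (10178/41183)²·(1−362/10178)·1.988/362 = 3.2349595 × 10^-4
  Tier 2: (13117/41183)²·(1−301/13117)·9.277/301 = 0.0030548657
  Tier 3: (17888/41183)²·(1−939/17888)·3.276/939 = 6.2366045 × 10^-4
  → Var(ȳ_str) = 0.0040020221.
Var(ȳ_srs) = (1 − 1602/41183)·7.582/1602 = 0.0045487289.
deff = 0.0040020221 / 0.0045487289 = 0.8798.

0.8798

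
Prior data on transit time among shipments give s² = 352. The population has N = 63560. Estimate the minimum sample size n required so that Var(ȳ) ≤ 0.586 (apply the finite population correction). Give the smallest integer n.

Without fpc, n₀ = s²/D = 352/0.586 = 600.6826.
With fpc, (1 − n/N)·s²/n ≤ D requires n ≥ n₀/(1 + n₀/N) = 600.6826/(1 + 600.6826/63560) = 595.0589.
Rounding up, n = 596.

596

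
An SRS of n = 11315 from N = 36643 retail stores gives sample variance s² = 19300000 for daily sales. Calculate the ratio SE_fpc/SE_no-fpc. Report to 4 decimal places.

f = n/N = 11315/36643 = 0.30879022.
SE_no-fpc = √(s²/n) = 41.300126; SE_fpc = √((1−f)s²/n) = 34.336523.
Ratio = √(1−f) = 0.83139027.

0.8314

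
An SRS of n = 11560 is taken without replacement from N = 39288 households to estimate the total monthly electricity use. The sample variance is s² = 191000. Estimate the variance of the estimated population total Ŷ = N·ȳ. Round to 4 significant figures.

1.800 × 10^10

Var(Ŷ) = N²·Var(ȳ) = N²·(1 − n/N)·s²/n.
f = 11560/39288 = 0.29423743; Var(ȳ) = 0.70576257·191000/11560 = 11.660956.
Var(Ŷ) = 39288² · 11.660956 = 1.7999233 × 10^10.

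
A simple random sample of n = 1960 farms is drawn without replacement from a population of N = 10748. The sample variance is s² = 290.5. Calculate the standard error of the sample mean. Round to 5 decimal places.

Under SRS without replacement, Var(ȳ) = (1 − f)·s²/n with f = n/N = 1960/10748 = 0.18235951.
Var(ȳ) = (1 − 0.18235951)·290.5/1960 = 0.81764049·0.14821429 = 0.121186.
SE(ȳ) = √(0.121186) = 0.34812.

0.34812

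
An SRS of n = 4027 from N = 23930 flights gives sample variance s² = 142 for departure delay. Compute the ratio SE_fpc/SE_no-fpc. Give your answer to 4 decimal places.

0.9120

f = n/N = 4027/23930 = 0.16828249.
SE_no-fpc = √(s²/n) = 0.18778174; SE_fpc = √((1−f)s²/n) = 0.17125422.
Ratio = √(1−f) = 0.91198548.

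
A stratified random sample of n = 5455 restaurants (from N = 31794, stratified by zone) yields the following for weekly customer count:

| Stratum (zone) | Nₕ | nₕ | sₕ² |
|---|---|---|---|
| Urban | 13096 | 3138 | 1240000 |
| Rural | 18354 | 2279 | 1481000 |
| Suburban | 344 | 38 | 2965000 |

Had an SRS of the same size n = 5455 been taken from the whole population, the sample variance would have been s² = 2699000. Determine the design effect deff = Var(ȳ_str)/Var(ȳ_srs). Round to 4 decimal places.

Var(ȳ_str) = Σ Wₕ²(1−fₕ)sₕ²/nₕ with Wₕ = Nₕ/31794:
  Urban: (13096/31794)²·(1−3138/13096)·1240000/3138 = 50.978751
  Rural: (18354/31794)²·(1−2279/18354)·1481000/2279 = 189.67151
  Suburban: (344/31794)²·(1−38/344)·2965000/38 = 8.1251358
  → Var(ȳ_str) = 248.7754.
Var(ȳ_srs) = (1 − 5455/31794)·2699000/5455 = 409.8852.
deff = 248.7754 / 409.8852 = 0.6069.

0.6069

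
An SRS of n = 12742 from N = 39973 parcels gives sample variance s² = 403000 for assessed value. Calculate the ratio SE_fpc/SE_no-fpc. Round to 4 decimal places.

0.8254

f = n/N = 12742/39973 = 0.31876517.
SE_no-fpc = √(s²/n) = 5.6238499; SE_fpc = √((1−f)s²/n) = 4.6417543.
Ratio = √(1−f) = 0.82536951.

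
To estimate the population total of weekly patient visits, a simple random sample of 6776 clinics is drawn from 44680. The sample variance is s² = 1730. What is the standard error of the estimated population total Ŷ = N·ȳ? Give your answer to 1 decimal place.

Var(Ŷ) = N²·Var(ȳ) = N²·(1 − n/N)·s²/n.
f = 6776/44680 = 0.15165622; Var(ȳ) = 0.84834378·1730/6776 = 0.21659308.
Var(Ŷ) = 44680² · 0.21659308 = 4.3238529 × 10^8.
SE(Ŷ) = √(4.3238529 × 10^8) = 20793.9.

20793.9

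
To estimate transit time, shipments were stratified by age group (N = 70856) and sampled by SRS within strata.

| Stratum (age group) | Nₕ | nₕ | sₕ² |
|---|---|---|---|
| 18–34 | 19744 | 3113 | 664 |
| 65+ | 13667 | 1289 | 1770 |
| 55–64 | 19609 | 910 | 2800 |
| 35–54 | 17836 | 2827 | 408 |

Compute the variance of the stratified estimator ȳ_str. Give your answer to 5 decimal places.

0.29263

Var(ȳ_str) = Σₕ Wₕ²(1 − fₕ)sₕ²/nₕ with Wₕ = Nₕ/N, N = 70856.
18–34: Wₕ = 0.27864966; term = 0.27864966²·(1 − 0.15766815)·664/3113 = 0.013950482.
65+: Wₕ = 0.19288416; term = 0.19288416²·(1 − 0.09431477)·1770/1289 = 0.046269069.
55–64: Wₕ = 0.27674438; term = 0.27674438²·(1 − 0.04640726)·2800/910 = 0.22471766.
35–54: Wₕ = 0.25172180; term = 0.25172180²·(1 − 0.15849966)·408/2827 = 0.0076953843.
Sum = 0.2926326.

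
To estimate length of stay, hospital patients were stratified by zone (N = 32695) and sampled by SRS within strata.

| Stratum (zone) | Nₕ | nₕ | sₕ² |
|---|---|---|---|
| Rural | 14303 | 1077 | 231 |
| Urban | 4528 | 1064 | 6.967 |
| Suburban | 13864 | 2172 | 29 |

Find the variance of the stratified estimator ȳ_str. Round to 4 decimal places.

0.0401

Var(ȳ_str) = Σₕ Wₕ²(1 − fₕ)sₕ²/nₕ with Wₕ = Nₕ/N, N = 32695.
Rural: Wₕ = 0.43746750; term = 0.43746750²·(1 − 0.07529889)·231/1077 = 0.03795677.
Urban: Wₕ = 0.13849212; term = 0.13849212²·(1 − 0.23498233)·6.967/1064 = 9.6078409 × 10^-5.
Suburban: Wₕ = 0.42404037; term = 0.42404037²·(1 − 0.15666474)·29/2172 = 0.0020246635.
Sum = 0.040077512.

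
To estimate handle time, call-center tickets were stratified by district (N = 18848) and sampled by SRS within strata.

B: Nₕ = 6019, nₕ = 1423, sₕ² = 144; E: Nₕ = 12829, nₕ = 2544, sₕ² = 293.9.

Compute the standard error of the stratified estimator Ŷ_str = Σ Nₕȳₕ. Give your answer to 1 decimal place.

Var(Ŷ_str) = Σₕ Nₕ²(1 − fₕ)sₕ²/nₕ.
B: 6019²·(1 − 1423/6019)·144/1423 = 2.7993806 × 10^6.
E: 12829²·(1 − 2544/12829)·293.9/2544 = 1.524332 × 10^7.
Sum = 1.8042701 × 10^7.
SE = √(1.8042701 × 10^7) = 4247.7.

4247.7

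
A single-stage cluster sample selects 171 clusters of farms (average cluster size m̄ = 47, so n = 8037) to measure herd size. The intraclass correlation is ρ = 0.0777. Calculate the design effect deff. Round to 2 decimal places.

4.57

deff = 1 + (47 − 1)·0.0777 = 1 + 3.5742 = 4.5742.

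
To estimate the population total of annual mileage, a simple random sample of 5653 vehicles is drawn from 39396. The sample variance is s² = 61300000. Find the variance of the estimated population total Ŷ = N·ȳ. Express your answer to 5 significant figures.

1.4415 × 10^13

Var(Ŷ) = N²·Var(ȳ) = N²·(1 − n/N)·s²/n.
f = 5653/39396 = 0.14349173; Var(ȳ) = 0.85650827·61300000/5653 = 9287.8042.
Var(Ŷ) = 39396² · 9287.8042 = 1.4415088 × 10^13.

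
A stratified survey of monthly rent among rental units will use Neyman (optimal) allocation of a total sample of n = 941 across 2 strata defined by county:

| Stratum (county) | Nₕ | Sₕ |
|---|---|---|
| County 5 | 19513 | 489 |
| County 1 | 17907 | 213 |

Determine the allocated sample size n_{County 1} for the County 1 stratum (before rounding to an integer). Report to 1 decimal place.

268.7

Neyman allocation: nₕ = n·NₕSₕ / Σⱼ NⱼSⱼ.
Σ NⱼSⱼ = 19513·489 + 17907·213 = 1.3356048 × 10^7.
n_{County 1} = 941·17907·213 / (1.3356048 × 10^7) = 268.7.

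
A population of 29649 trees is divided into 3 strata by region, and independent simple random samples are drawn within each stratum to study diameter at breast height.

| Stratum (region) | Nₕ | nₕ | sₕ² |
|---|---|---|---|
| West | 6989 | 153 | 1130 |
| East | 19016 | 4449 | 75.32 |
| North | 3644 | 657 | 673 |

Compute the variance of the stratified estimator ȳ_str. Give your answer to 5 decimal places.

0.41942

Var(ȳ_str) = Σₕ Wₕ²(1 − fₕ)sₕ²/nₕ with Wₕ = Nₕ/N, N = 29649.
West: Wₕ = 0.23572465; term = 0.23572465²·(1 − 0.02189154)·1130/153 = 0.40140614.
East: Wₕ = 0.64137070; term = 0.64137070²·(1 − 0.23396088)·75.32/4449 = 0.0053347871.
North: Wₕ = 0.12290465; term = 0.12290465²·(1 − 0.18029638)·673/657 = 0.012683619.
Sum = 0.41942455.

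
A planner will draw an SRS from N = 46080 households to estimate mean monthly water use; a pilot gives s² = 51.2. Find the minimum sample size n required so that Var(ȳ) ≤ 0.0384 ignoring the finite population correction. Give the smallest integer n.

1334

Without fpc, n₀ = s²/D = 51.2/0.0384 = 1333.3333.
Rounding up, n = 1334.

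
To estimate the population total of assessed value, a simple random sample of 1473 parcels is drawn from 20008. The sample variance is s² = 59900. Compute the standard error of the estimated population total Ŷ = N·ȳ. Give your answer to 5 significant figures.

Var(Ŷ) = N²·Var(ȳ) = N²·(1 − n/N)·s²/n.
f = 1473/20008 = 0.07362055; Var(ȳ) = 0.92637945·59900/1473 = 37.671506.
Var(Ŷ) = 20008² · 37.671506 = 1.508066 × 10^10.
SE(Ŷ) = √(1.508066 × 10^10) = 122800.

122800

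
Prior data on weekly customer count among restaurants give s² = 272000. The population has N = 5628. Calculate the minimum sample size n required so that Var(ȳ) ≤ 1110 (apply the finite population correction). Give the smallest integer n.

235

Without fpc, n₀ = s²/D = 272000/1110 = 245.0450.
With fpc, (1 − n/N)·s²/n ≤ D requires n ≥ n₀/(1 + n₀/N) = 245.0450/(1 + 245.0450/5628) = 234.8208.
Rounding up, n = 235.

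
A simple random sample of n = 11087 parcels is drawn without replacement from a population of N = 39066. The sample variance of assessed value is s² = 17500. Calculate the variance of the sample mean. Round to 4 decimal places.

Under SRS without replacement, Var(ȳ) = (1 − f)·s²/n with f = n/N = 11087/39066 = 0.28380177.
Var(ȳ) = (1 − 0.28380177)·17500/11087 = 0.71619823·1.5784252 = 1.1304653.

1.1305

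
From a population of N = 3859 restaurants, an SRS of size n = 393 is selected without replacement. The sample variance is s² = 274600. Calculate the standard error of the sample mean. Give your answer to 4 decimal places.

Under SRS without replacement, Var(ȳ) = (1 − f)·s²/n with f = n/N = 393/3859 = 0.10183985.
Var(ȳ) = (1 − 0.10183985)·274600/393 = 0.89816015·698.72774 = 627.5694.
SE(ȳ) = √(627.5694) = 25.0513.

25.0513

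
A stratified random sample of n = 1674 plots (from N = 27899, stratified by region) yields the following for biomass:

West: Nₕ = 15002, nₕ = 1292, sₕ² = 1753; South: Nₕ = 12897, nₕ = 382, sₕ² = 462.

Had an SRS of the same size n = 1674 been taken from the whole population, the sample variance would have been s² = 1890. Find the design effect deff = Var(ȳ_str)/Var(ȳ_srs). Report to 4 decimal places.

Var(ȳ_str) = Σ Wₕ²(1−fₕ)sₕ²/nₕ with Wₕ = Nₕ/27899:
  West: (15002/27899)²·(1−1292/15002)·1753/1292 = 0.35853268
  South: (12897/27899)²·(1−382/12897)·462/382 = 0.25079617
  → Var(ȳ_str) = 0.60932885.
Var(ȳ_srs) = (1 − 1674/27899)·1890/1674 = 1.0612879.
deff = 0.60932885 / 1.0612879 = 0.5741.

0.5741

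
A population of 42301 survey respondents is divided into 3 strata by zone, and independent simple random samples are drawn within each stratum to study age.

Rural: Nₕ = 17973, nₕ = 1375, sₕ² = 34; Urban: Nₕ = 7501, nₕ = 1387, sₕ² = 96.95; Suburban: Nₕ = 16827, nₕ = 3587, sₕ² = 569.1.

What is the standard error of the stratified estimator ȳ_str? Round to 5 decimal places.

Var(ȳ_str) = Σₕ Wₕ²(1 − fₕ)sₕ²/nₕ with Wₕ = Nₕ/N, N = 42301.
Rural: Wₕ = 0.42488357; term = 0.42488357²·(1 − 0.07650364)·34/1375 = 0.004122411.
Urban: Wₕ = 0.17732441; term = 0.17732441²·(1 − 0.18490868)·96.95/1387 = 0.0017914912.
Suburban: Wₕ = 0.39779201; term = 0.39779201²·(1 − 0.21316931)·569.1/3587 = 0.019753799.
Sum = 0.025667701.
SE = √(0.025667701) = 0.16021.

0.16021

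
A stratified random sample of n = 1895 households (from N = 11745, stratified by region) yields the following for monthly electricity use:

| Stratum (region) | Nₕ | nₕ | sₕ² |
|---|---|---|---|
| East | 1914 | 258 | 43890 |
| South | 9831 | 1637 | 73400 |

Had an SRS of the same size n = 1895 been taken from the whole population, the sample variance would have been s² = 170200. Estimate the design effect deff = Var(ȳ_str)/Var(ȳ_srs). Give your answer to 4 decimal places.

0.3995

Var(ȳ_str) = Σ Wₕ²(1−fₕ)sₕ²/nₕ with Wₕ = Nₕ/11745:
  East: (1914/11745)²·(1−258/1914)·43890/258 = 3.9087878
  South: (9831/11745)²·(1−1637/9831)·73400/1637 = 26.18394
  → Var(ȳ_str) = 30.092728.
Var(ȳ_srs) = (1 − 1895/11745)·170200/1895 = 75.324031.
deff = 30.092728 / 75.324031 = 0.3995.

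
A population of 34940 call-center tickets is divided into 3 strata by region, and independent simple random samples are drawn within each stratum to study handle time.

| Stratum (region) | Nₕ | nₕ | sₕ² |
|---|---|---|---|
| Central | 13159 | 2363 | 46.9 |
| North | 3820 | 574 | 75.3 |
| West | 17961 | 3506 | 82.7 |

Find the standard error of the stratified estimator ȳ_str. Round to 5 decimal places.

0.09305

Var(ȳ_str) = Σₕ Wₕ²(1 − fₕ)sₕ²/nₕ with Wₕ = Nₕ/N, N = 34940.
Central: Wₕ = 0.37661706; term = 0.37661706²·(1 − 0.17957292)·46.9/2363 = 0.0023096655.
North: Wₕ = 0.10933028; term = 0.10933028²·(1 − 0.15026178)·75.3/574 = 0.0013324446.
West: Wₕ = 0.51405266; term = 0.51405266²·(1 − 0.19520071)·82.7/3506 = 0.005016449.
Sum = 0.0086585591.
SE = √(0.0086585591) = 0.09305.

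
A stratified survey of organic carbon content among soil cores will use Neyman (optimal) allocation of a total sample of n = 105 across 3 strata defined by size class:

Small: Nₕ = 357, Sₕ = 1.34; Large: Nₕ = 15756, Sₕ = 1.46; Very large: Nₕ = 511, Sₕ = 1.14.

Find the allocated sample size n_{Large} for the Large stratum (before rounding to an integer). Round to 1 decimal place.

Neyman allocation: nₕ = n·NₕSₕ / Σⱼ NⱼSⱼ.
Σ NⱼSⱼ = 357·1.34 + 15756·1.46 + 511·1.14 = 24064.68.
n_{Large} = 105·15756·1.46 / 24064.68 = 100.4.

100.4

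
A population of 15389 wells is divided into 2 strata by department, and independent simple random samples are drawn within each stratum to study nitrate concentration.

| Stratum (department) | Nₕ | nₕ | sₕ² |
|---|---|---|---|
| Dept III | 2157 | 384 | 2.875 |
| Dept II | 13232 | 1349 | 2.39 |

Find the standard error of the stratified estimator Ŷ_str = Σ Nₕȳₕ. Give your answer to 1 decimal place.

Var(Ŷ_str) = Σₕ Nₕ²(1 − fₕ)sₕ²/nₕ.
Dept III: 2157²·(1 − 384/2157)·2.875/384 = 28632.911.
Dept II: 13232²·(1 − 1349/13232)·2.39/1349 = 278572.05.
Sum = 307204.96.
SE = √(307204.96) = 554.3.

554.3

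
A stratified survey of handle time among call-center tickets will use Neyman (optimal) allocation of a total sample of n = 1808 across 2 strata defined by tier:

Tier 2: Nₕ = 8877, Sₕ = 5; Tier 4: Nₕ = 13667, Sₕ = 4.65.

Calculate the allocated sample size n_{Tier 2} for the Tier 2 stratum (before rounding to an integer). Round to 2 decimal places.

743.47

Neyman allocation: nₕ = n·NₕSₕ / Σⱼ NⱼSⱼ.
Σ NⱼSⱼ = 8877·5 + 13667·4.65 = 107936.55.
n_{Tier 2} = 1808·8877·5 / 107936.55 = 743.47.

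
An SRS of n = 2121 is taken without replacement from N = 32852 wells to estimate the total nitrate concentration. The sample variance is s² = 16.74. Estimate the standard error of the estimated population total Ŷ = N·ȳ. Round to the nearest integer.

Var(Ŷ) = N²·Var(ȳ) = N²·(1 − n/N)·s²/n.
f = 2121/32852 = 0.06456228; Var(ȳ) = 0.93543772·16.74/2121 = 0.0073829455.
Var(Ŷ) = 32852² · 0.0073829455 = 7.9680728 × 10^6.
SE(Ŷ) = √(7.9680728 × 10^6) = 2823.

2823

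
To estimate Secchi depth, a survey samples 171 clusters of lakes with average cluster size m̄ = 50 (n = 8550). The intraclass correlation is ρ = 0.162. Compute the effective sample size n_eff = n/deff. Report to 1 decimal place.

956.6

deff = 1 + (50 − 1)·0.162 = 1 + 7.938 = 8.938.
n_eff = 8550 / 8.938 = 956.6.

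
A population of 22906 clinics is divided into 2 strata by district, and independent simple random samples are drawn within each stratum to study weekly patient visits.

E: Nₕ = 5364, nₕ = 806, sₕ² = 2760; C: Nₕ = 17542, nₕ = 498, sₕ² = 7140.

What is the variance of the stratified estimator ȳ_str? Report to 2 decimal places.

8.33

Var(ȳ_str) = Σₕ Wₕ²(1 − fₕ)sₕ²/nₕ with Wₕ = Nₕ/N, N = 22906.
E: Wₕ = 0.23417445; term = 0.23417445²·(1 − 0.15026100)·2760/806 = 0.15956536.
C: Wₕ = 0.76582555; term = 0.76582555²·(1 − 0.02838901)·7140/498 = 8.1699799.
Sum = 8.3295453.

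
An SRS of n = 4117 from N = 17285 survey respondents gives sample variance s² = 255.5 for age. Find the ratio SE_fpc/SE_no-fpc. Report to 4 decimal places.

0.8728

f = n/N = 4117/17285 = 0.23818340.
SE_no-fpc = √(s²/n) = 0.24911795; SE_fpc = √((1−f)s²/n) = 0.21743539.
Ratio = √(1−f) = 0.87282106.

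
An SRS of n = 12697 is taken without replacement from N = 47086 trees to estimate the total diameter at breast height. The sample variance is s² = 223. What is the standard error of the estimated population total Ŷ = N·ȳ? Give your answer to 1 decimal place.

Var(Ŷ) = N²·Var(ȳ) = N²·(1 − n/N)·s²/n.
f = 12697/47086 = 0.26965552; Var(ȳ) = 0.73034448·223/12697 = 0.012827189.
Var(Ŷ) = 47086² · 0.012827189 = 2.843905 × 10^7.
SE(Ŷ) = √(2.843905 × 10^7) = 5332.8.

5332.8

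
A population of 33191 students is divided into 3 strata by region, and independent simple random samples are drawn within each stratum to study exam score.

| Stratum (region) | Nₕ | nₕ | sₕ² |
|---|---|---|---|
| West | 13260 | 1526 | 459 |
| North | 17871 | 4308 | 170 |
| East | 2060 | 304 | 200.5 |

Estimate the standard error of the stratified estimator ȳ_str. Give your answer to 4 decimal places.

Var(ȳ_str) = Σₕ Wₕ²(1 − fₕ)sₕ²/nₕ with Wₕ = Nₕ/N, N = 33191.
West: Wₕ = 0.39950589; term = 0.39950589²·(1 − 0.11508296)·459/1526 = 0.042482208.
North: Wₕ = 0.53842909; term = 0.53842909²·(1 − 0.24106094)·170/4308 = 0.0086823476.
East: Wₕ = 0.06206502; term = 0.06206502²·(1 − 0.14757282)·200.5/304 = 0.0021656679.
Sum = 0.053330224.
SE = √(0.053330224) = 0.2309.

0.2309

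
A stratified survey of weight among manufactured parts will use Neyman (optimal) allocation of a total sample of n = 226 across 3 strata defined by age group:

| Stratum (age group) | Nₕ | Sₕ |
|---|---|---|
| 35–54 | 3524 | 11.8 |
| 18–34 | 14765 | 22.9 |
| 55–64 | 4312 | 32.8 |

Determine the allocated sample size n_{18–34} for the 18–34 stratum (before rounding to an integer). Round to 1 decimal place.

Neyman allocation: nₕ = n·NₕSₕ / Σⱼ NⱼSⱼ.
Σ NⱼSⱼ = 3524·11.8 + 14765·22.9 + 4312·32.8 = 521135.3.
n_{18–34} = 226·14765·22.9 / 521135.3 = 146.6.

146.6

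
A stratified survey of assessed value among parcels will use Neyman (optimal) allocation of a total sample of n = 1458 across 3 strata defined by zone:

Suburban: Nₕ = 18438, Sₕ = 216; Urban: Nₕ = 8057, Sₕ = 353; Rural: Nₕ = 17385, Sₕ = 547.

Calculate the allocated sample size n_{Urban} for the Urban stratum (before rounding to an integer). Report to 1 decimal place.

Neyman allocation: nₕ = n·NₕSₕ / Σⱼ NⱼSⱼ.
Σ NⱼSⱼ = 18438·216 + 8057·353 + 17385·547 = 1.6336324 × 10^7.
n_{Urban} = 1458·8057·353 / (1.6336324 × 10^7) = 253.8.

253.8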